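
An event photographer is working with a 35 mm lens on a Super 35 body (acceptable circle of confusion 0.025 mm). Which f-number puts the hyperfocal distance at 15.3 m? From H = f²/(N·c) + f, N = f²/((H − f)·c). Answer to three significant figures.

Rearrange H = f²/(N·c) + f for N: N = f² / ((H − f)·c).
N = 35² / ((15300 − 35) × 0.025) = 1225 / 381.6 ≈ 3.21.

f/3.21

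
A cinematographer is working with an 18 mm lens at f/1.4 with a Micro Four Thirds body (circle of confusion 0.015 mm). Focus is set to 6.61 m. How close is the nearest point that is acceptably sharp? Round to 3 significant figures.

Hyperfocal distance H = f²/(N·c) + f = 18²/(1.4 × 0.015) + 18 = 324/0.021 + 18 ≈ 15446.6 mm ≈ 15.45 m.
Near limit Dn = s·(H − f)/(H + s − 2f) = 6610 × (15446.6 − 18) / (15446.6 + 6610 − 2 × 18) = 6610 × 15428.6 / 22020.6 ≈ 4631.3 mm ≈ 4.63 m.

4.63 m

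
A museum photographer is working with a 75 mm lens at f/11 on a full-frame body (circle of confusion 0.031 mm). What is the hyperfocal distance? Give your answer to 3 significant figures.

Hyperfocal distance H = f²/(N·c) + f = 75²/(11 × 0.031) + 75 = 5625/0.341 + 75 ≈ 16570.6 mm ≈ 16.6 m.

16.6 m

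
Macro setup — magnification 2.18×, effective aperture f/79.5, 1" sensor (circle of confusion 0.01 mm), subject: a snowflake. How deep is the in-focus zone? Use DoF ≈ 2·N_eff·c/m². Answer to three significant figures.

0.335 mm

At magnification m, DoF ≈ 2·N_eff·c/m² = 2 × 79.5 × 0.01 / 2.18² = 1.59 / 4.752 ≈ 0.335 mm.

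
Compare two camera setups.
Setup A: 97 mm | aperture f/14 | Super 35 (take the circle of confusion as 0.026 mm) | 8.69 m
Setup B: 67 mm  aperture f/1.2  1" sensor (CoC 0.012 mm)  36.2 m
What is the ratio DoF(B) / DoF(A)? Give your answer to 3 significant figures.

Setup A: H = 97²/(14×0.026) + 97 ≈ 25945.9 mm; DoF = Df − Dn = 13017.4 − 6521.9 ≈ 6495.5 mm.
Setup B: H = 67²/(1.2×0.012) + 67 ≈ 311803.1 mm; DoF = Df − Dn = 40946.0 − 32439.9 ≈ 8506.1 mm.
Ratio = 8506.1 / 6495.5 ≈ 1.31.

1.31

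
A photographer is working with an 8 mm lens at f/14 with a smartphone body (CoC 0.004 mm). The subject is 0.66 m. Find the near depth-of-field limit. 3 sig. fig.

Hyperfocal distance H = f²/(N·c) + f = 8²/(14 × 0.004) + 8 = 64/0.056 + 8 ≈ 1150.9 mm ≈ 1.151 m.
Near limit Dn = s·(H − f)/(H + s − 2f) = 660 × (1150.9 − 8) / (1150.9 + 660 − 2 × 8) = 660 × 1142.9 / 1794.9 ≈ 420.25 mm.

420 mm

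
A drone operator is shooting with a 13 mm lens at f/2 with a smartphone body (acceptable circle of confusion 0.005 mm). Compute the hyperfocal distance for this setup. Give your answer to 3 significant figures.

Hyperfocal distance H = f²/(N·c) + f = 13²/(2 × 0.005) + 13 = 169/0.01 + 13 ≈ 16913.0 mm ≈ 16.9 m.

16.9 m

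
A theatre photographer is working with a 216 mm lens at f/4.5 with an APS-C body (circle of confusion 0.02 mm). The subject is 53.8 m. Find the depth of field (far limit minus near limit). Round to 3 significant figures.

11.2 m

Hyperfocal distance H = f²/(N·c) + f = 216²/(4.5 × 0.02) + 216 = 46656/0.09 + 216 ≈ 518616.0 mm ≈ 518.6 m.
Near limit Dn = s·(H − f)/(H + s − 2f) = 53800 × (518616.0 − 216) / (518616.0 + 53800 − 2 × 216) = 53800 × 518400.0 / 571984.0 ≈ 48760 mm.
Far limit Df = s·(H − f)/(H − s) = 53800 × (518616.0 − 216) / (518616.0 − 53800) = 53800 × 518400.0 / 464816.0 ≈ 60002 mm.
Depth of field = Df − Dn = 60002 − 48760 ≈ 11242 mm ≈ 11.2 m.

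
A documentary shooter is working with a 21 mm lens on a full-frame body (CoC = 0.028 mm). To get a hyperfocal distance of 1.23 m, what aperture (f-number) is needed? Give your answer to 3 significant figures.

Rearrange H = f²/(N·c) + f for N: N = f² / ((H − f)·c).
N = 21² / ((1230 − 21) × 0.028) = 441 / 33.85 ≈ 13.

f/13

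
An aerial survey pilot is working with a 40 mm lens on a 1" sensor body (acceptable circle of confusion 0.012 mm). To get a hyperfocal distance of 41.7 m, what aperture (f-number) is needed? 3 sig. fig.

f/3.20

Rearrange H = f²/(N·c) + f for N: N = f² / ((H − f)·c).
N = 40² / ((41700 − 40) × 0.012) = 1600 / 499.9 ≈ 3.20.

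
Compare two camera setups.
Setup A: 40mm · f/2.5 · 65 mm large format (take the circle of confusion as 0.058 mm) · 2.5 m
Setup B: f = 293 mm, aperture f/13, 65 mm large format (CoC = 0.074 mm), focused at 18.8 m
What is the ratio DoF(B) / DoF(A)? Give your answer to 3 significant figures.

Setup A: H = 40²/(2.5×0.058) + 40 ≈ 11074.5 mm; DoF = Df − Dn = 3217.2 − 2044.3 ≈ 1172.9 mm.
Setup B: H = 293²/(13×0.074) + 293 ≈ 89533.1 mm; DoF = Df − Dn = 23718.9 − 15570.9 ≈ 8148.0 mm.
Ratio = 8148.0 / 1172.9 ≈ 6.95.

6.95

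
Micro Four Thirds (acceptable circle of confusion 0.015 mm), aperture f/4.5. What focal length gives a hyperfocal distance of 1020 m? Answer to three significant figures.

From H = f²/(N·c) + f, with f ≪ H: f ≈ √(H·N·c) = √(1020000 × 4.5 × 0.015) = √68850 ≈ 262.4 mm.
The +f correction barely moves this — solving exactly, f² + N·c·f − N·c·H = 0 ⇒ f = (−N·c + √((N·c)² + 4·N·c·H))/2 = (−0.0675 + √275400)/2 ≈ 262.36 mm, so f ≈ 262 mm.

262 mm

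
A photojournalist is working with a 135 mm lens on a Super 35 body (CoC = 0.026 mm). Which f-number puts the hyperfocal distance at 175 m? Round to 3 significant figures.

Rearrange H = f²/(N·c) + f for N: N = f² / ((H − f)·c).
N = 135² / ((175000 − 135) × 0.026) = 18225 / 4546 ≈ 4.01.

f/4.01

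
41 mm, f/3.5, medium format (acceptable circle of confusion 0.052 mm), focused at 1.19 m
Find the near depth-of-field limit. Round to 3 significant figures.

Hyperfocal distance H = f²/(N·c) + f = 41²/(3.5 × 0.052) + 41 = 1681/0.182 + 41 ≈ 9277.3 mm ≈ 9.277 m.
Near limit Dn = s·(H − f)/(H + s − 2f) = 1190 × (9277.3 − 41) / (9277.3 + 1190 − 2 × 41) = 1190 × 9236.3 / 10385.3 ≈ 1058.3 mm ≈ 1.06 m.

1.06 m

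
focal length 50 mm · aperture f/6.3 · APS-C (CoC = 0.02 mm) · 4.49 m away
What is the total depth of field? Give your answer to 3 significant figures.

2.12 m

Hyperfocal distance H = f²/(N·c) + f = 50²/(6.3 × 0.02) + 50 = 2500/0.126 + 50 ≈ 19891.3 mm ≈ 19.89 m.
Near limit Dn = s·(H − f)/(H + s − 2f) = 4490 × (19891.3 − 50) / (19891.3 + 4490 − 2 × 50) = 4490 × 19841.3 / 24281.3 ≈ 3669.0 mm.
Far limit Df = s·(H − f)/(H − s) = 4490 × (19891.3 − 50) / (19891.3 − 4490) = 4490 × 19841.3 / 15401.3 ≈ 5784.4 mm.
Depth of field = Df − Dn = 5784.4 − 3669.0 ≈ 2115.4 mm ≈ 2.12 m.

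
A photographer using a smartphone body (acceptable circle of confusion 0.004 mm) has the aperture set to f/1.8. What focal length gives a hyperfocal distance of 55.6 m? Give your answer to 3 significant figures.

From H = f²/(N·c) + f, with f ≪ H: f ≈ √(H·N·c) = √(55600 × 1.8 × 0.004) = √400.32 ≈ 20.01 mm.
The +f correction barely moves this — solving exactly, f² + N·c·f − N·c·H = 0 ⇒ f = (−N·c + √((N·c)² + 4·N·c·H))/2 = (−0.0072 + √1601.3)/2 ≈ 20.004 mm, so f ≈ 20.0 mm.

20.0 mm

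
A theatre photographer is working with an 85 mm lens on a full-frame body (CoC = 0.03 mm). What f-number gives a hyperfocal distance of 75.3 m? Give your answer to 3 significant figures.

f/3.20

Rearrange H = f²/(N·c) + f for N: N = f² / ((H − f)·c).
N = 85² / ((75300 − 85) × 0.03) = 7225 / 2256 ≈ 3.20.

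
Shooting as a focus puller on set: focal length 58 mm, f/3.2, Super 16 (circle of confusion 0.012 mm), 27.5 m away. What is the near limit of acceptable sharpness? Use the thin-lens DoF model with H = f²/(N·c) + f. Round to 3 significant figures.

Hyperfocal distance H = f²/(N·c) + f = 58²/(3.2 × 0.012) + 58 = 3364/0.0384 + 58 ≈ 87662.2 mm ≈ 87.66 m.
Near limit Dn = s·(H − f)/(H + s − 2f) = 27500 × (87662.2 − 58) / (87662.2 + 27500 − 2 × 58) = 27500 × 87604.2 / 115046.2 ≈ 20940 mm ≈ 20.9 m.

20.9 m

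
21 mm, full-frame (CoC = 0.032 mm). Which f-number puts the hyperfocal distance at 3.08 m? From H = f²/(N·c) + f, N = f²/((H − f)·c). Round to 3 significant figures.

f/4.51

Rearrange H = f²/(N·c) + f for N: N = f² / ((H − f)·c).
N = 21² / ((3080 − 21) × 0.032) = 441 / 97.89 ≈ 4.51.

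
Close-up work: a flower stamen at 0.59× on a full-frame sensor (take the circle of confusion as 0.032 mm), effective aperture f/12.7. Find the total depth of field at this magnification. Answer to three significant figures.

2.33 mm

At magnification m, DoF ≈ 2·N_eff·c/m² = 2 × 12.7 × 0.032 / 0.59² = 0.8128 / 0.3481 ≈ 2.33 mm.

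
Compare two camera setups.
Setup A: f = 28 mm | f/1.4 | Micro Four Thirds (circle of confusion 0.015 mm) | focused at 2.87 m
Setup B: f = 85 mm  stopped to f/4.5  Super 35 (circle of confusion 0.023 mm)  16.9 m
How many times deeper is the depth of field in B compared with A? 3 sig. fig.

19.7

Setup A: H = 28²/(1.4×0.015) + 28 ≈ 37361.3 mm; DoF = Df − Dn = 3106.48 − 2666.98 ≈ 439.50 mm.
Setup B: H = 85²/(4.5×0.023) + 85 ≈ 69891.8 mm; DoF = Df − Dn = 22262.6 − 13619.4 ≈ 8643.2 mm.
Ratio = 8643.2 / 439.50 ≈ 19.7.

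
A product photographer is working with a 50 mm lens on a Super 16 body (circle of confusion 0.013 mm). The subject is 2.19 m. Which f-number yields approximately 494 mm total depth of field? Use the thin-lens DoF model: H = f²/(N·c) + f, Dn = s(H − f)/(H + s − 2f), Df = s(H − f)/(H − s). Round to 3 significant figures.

Write h = H − f = f²/(N·c). The thin-lens limits are Dn = s·h/(h + (s−f)) and Df = s·h/(h − (s−f)), so DoF = Df − Dn = 2·s·(s−f)·h / (h² − (s−f)²).
That is a quadratic in h: DoF·h² − 2·s·(s−f)·h − DoF·(s−f)² = 0 ⇒ h = (s−f)·(s + √(s² + DoF²)) / DoF = 2140 × (2190 + √(2190² + 494²)) / 494 = 2140 × (2190 + 2245.02) / 494 ≈ 19212 mm.
Then N = f²/(c·h) = 50² / (0.013 × 19212) = 2500 / 249.76 ≈ 10.

f/10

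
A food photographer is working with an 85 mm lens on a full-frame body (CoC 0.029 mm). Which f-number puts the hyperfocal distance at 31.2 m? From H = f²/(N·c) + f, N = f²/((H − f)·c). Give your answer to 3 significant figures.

f/8.01

Rearrange H = f²/(N·c) + f for N: N = f² / ((H − f)·c).
N = 85² / ((31200 − 85) × 0.029) = 7225 / 902.3 ≈ 8.01.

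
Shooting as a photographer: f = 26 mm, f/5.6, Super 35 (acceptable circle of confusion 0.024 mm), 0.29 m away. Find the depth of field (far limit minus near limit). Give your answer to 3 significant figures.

Hyperfocal distance H = f²/(N·c) + f = 26²/(5.6 × 0.024) + 26 = 676/0.1344 + 26 ≈ 5055.8 mm ≈ 5.056 m.
Near limit Dn = s·(H − f)/(H + s − 2f) = 290 × (5055.8 − 26) / (5055.8 + 290 − 2 × 26) = 290 × 5029.8 / 5293.8 ≈ 275.538 mm.
Far limit Df = s·(H − f)/(H − s) = 290 × (5055.8 − 26) / (5055.8 − 290) = 290 × 5029.8 / 4765.8 ≈ 306.065 mm.
Depth of field = Df − Dn = 306.065 − 275.538 ≈ 30.527 mm.

30.5 mm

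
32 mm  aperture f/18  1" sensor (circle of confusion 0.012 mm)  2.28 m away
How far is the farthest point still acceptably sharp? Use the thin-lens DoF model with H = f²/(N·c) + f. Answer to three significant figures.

4.34 m

Hyperfocal distance H = f²/(N·c) + f = 32²/(18 × 0.012) + 32 = 1024/0.216 + 32 ≈ 4772.7 mm ≈ 4.773 m.
Far limit Df = s·(H − f)/(H − s) = 2280 × (4772.7 − 32) / (4772.7 − 2280) = 2280 × 4740.7 / 2492.7 ≈ 4336.1 mm ≈ 4.34 m.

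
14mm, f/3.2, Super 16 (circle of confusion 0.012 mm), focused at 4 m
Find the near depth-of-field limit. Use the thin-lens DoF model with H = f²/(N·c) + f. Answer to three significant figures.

Hyperfocal distance H = f²/(N·c) + f = 14²/(3.2 × 0.012) + 14 = 196/0.0384 + 14 ≈ 5118.2 mm ≈ 5.118 m.
Near limit Dn = s·(H − f)/(H + s − 2f) = 4000 × (5118.2 − 14) / (5118.2 + 4000 − 2 × 14) = 4000 × 5104.2 / 9090.2 ≈ 2246.0 mm ≈ 2.25 m.

2.25 m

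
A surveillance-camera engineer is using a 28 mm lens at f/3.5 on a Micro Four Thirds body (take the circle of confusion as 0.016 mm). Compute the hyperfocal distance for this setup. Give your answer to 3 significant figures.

Hyperfocal distance H = f²/(N·c) + f = 28²/(3.5 × 0.016) + 28 = 784/0.056 + 28 ≈ 14028.0 mm ≈ 14.0 m.

14.0 m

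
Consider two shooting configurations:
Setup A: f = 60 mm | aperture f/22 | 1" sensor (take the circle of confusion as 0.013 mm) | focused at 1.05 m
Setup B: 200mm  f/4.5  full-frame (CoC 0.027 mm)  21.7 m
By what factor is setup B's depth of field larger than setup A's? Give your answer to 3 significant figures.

Setup A: H = 60²/(22×0.013) + 60 ≈ 12647.4 mm; DoF = Df − Dn = 1139.63 − 973.44 ≈ 166.19 mm.
Setup B: H = 200²/(4.5×0.027) + 200 ≈ 329418.1 mm; DoF = Df − Dn = 23216.2 − 20369.7 ≈ 2846.5 mm.
Ratio = 2846.5 / 166.19 ≈ 17.1.

17.1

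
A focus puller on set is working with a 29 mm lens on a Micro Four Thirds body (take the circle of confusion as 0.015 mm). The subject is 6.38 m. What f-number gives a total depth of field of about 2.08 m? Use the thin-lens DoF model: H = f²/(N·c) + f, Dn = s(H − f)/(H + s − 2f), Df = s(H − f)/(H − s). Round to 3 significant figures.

Write h = H − f = f²/(N·c). The thin-lens limits are Dn = s·h/(h + (s−f)) and Df = s·h/(h − (s−f)), so DoF = Df − Dn = 2·s·(s−f)·h / (h² − (s−f)²).
That is a quadratic in h: DoF·h² − 2·s·(s−f)·h − DoF·(s−f)² = 0 ⇒ h = (s−f)·(s + √(s² + DoF²)) / DoF = 6351 × (6380 + √(6380² + 2080²)) / 2080 = 6351 × (6380 + 6710.50) / 2080 ≈ 39970 mm.
Then N = f²/(c·h) = 29² / (0.015 × 39970) = 841 / 599.55 ≈ 1.40.

f/1.40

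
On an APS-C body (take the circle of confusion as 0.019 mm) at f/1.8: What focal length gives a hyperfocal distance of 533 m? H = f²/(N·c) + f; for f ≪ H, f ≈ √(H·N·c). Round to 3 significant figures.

135 mm

From H = f²/(N·c) + f, with f ≪ H: f ≈ √(H·N·c) = √(533000 × 1.8 × 0.019) = √18229 ≈ 135.0 mm.
The +f correction barely moves this — solving exactly, f² + N·c·f − N·c·H = 0 ⇒ f = (−N·c + √((N·c)² + 4·N·c·H))/2 = (−0.0342 + √72914)/2 ≈ 135.00 mm, so f ≈ 135 mm.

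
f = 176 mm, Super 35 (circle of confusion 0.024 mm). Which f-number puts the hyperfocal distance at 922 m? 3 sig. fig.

f/1.40

Rearrange H = f²/(N·c) + f for N: N = f² / ((H − f)·c).
N = 176² / ((922000 − 176) × 0.024) = 30976 / 22124 ≈ 1.40.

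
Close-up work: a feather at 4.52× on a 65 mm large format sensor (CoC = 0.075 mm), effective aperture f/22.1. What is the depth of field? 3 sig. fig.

0.162 mm

At magnification m, DoF ≈ 2·N_eff·c/m² = 2 × 22.1 × 0.075 / 4.52² = 3.315 / 20.43 ≈ 0.162 mm.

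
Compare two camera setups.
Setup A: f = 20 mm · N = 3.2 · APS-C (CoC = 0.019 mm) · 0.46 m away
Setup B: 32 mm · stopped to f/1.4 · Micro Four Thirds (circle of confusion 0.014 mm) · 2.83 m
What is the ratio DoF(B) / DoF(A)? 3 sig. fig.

4.92

Setup A: H = 20²/(3.2×0.019) + 20 ≈ 6598.9 mm; DoF = Df − Dn = 492.970 − 431.164 ≈ 61.806 mm.
Setup B: H = 32²/(1.4×0.014) + 32 ≈ 52276.9 mm; DoF = Df − Dn = 2990.14 − 2686.14 ≈ 304.00 mm.
Ratio = 304.00 / 61.806 ≈ 4.92.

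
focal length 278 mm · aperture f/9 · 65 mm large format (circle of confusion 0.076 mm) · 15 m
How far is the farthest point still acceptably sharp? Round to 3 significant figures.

17.2 m

Hyperfocal distance H = f²/(N·c) + f = 278²/(9 × 0.076) + 278 = 77284/0.684 + 278 ≈ 113266.3 mm ≈ 113.3 m.
Far limit Df = s·(H − f)/(H − s) = 15000 × (113266.3 − 278) / (113266.3 − 15000) = 15000 × 112988.3 / 98266.3 ≈ 17247 mm ≈ 17.2 m.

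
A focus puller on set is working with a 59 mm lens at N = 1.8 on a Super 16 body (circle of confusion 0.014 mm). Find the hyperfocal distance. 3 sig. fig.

138 m

Hyperfocal distance H = f²/(N·c) + f = 59²/(1.8 × 0.014) + 59 = 3481/0.0252 + 59 ≈ 138193.9 mm ≈ 138 m.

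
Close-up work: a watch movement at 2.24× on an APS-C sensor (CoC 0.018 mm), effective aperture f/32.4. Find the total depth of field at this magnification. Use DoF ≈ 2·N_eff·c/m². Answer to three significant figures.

At magnification m, DoF ≈ 2·N_eff·c/m² = 2 × 32.4 × 0.018 / 2.24² = 1.166 / 5.018 ≈ 0.232 mm.

0.232 mm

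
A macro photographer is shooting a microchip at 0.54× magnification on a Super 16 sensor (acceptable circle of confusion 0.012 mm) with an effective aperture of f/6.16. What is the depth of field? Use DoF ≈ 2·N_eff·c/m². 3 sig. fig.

0.507 mm

At magnification m, DoF ≈ 2·N_eff·c/m² = 2 × 6.16 × 0.012 / 0.54² = 0.1478 / 0.2916 ≈ 0.507 mm.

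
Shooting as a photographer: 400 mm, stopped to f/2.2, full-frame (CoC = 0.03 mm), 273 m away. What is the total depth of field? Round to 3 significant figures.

62.2 m

Hyperfocal distance H = f²/(N·c) + f = 400²/(2.2 × 0.03) + 400 = 160000/0.066 + 400 ≈ 2424642.4 mm ≈ 2425 m.
Near limit Dn = s·(H − f)/(H + s − 2f) = 273000 × (2424642.4 − 400) / (2424642.4 + 273000 − 2 × 400) = 273000 × 2424242.4 / 2696842.4 ≈ 245405 mm.
Far limit Df = s·(H − f)/(H − s) = 273000 × (2424642.4 − 400) / (2424642.4 − 273000) = 273000 × 2424242.4 / 2151642.4 ≈ 307587 mm.
Depth of field = Df − Dn = 307587 − 245405 ≈ 62182 mm ≈ 62.2 m.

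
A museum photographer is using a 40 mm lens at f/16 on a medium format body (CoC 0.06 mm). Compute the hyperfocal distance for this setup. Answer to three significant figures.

Hyperfocal distance H = f²/(N·c) + f = 40²/(16 × 0.06) + 40 = 1600/0.96 + 40 ≈ 1706.7 mm ≈ 1.71 m.

1.71 m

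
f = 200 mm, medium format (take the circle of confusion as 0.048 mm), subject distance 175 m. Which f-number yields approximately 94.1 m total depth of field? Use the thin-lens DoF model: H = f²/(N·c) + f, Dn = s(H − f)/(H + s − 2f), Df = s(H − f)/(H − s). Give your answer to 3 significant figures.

f/1.20

Write h = H − f = f²/(N·c). The thin-lens limits are Dn = s·h/(h + (s−f)) and Df = s·h/(h − (s−f)), so DoF = Df − Dn = 2·s·(s−f)·h / (h² − (s−f)²).
That is a quadratic in h: DoF·h² − 2·s·(s−f)·h − DoF·(s−f)² = 0 ⇒ h = (s−f)·(s + √(s² + DoF²)) / DoF = 174800 × (175000 + √(175000² + 94100²)) / 94100 = 174800 × (175000 + 198695) / 94100 ≈ 694176 mm.
Then N = f²/(c·h) = 200² / (0.048 × 694176) = 40000 / 33320 ≈ 1.20.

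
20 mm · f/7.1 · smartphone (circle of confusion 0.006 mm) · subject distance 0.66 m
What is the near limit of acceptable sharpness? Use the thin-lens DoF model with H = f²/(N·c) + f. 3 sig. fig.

0.618 m

Hyperfocal distance H = f²/(N·c) + f = 20²/(7.1 × 0.006) + 20 = 400/0.0426 + 20 ≈ 9409.7 mm ≈ 9.410 m.
Near limit Dn = s·(H − f)/(H + s − 2f) = 660 × (9409.7 − 20) / (9409.7 + 660 − 2 × 20) = 660 × 9389.7 / 10029.7 ≈ 617.88 mm ≈ 0.618 m.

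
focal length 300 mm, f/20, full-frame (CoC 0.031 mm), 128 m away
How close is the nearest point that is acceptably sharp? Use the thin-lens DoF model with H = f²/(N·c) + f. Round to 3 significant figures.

68.1 m

Hyperfocal distance H = f²/(N·c) + f = 300²/(20 × 0.031) + 300 = 90000/0.62 + 300 ≈ 145461.3 mm ≈ 145.5 m.
Near limit Dn = s·(H − f)/(H + s − 2f) = 128000 × (145461.3 − 300) / (145461.3 + 128000 − 2 × 300) = 128000 × 145161.3 / 272861.3 ≈ 68096 mm ≈ 68.1 m.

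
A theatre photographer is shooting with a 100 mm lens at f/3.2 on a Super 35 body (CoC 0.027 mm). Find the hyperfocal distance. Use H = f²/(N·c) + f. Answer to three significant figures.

Hyperfocal distance H = f²/(N·c) + f = 100²/(3.2 × 0.027) + 100 = 10000/0.0864 + 100 ≈ 115840.7 mm ≈ 116 m.

116 m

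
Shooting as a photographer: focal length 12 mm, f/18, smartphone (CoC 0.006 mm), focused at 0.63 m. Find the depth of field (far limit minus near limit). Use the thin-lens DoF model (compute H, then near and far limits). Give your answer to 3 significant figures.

0.744 m

Hyperfocal distance H = f²/(N·c) + f = 12²/(18 × 0.006) + 12 = 144/0.108 + 12 ≈ 1345.3 mm ≈ 1.345 m.
Near limit Dn = s·(H − f)/(H + s − 2f) = 630 × (1345.3 − 12) / (1345.3 + 630 − 2 × 12) = 630 × 1333.3 / 1951.3 ≈ 430.47 mm.
Far limit Df = s·(H − f)/(H − s) = 630 × (1345.3 − 12) / (1345.3 − 630) = 630 × 1333.3 / 715.3 ≈ 1174.28 mm.
Depth of field = Df − Dn = 1174.28 − 430.47 ≈ 743.81 mm ≈ 0.744 m.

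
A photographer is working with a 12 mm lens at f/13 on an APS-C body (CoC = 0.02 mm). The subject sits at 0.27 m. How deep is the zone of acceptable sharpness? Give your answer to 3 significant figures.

Hyperfocal distance H = f²/(N·c) + f = 12²/(13 × 0.02) + 12 = 144/0.26 + 12 ≈ 565.8 mm ≈ 0.566 m.
Near limit Dn = s·(H − f)/(H + s − 2f) = 270 × (565.8 − 12) / (565.8 + 270 − 2 × 12) = 270 × 553.8 / 811.8 ≈ 184.20 mm.
Far limit Df = s·(H − f)/(H − s) = 270 × (565.8 − 12) / (565.8 − 270) = 270 × 553.8 / 295.8 ≈ 505.46 mm.
Depth of field = Df − Dn = 505.46 − 184.20 ≈ 321.26 mm.

321 mm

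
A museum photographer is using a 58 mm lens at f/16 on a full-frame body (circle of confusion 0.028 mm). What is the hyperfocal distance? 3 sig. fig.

7.57 m

Hyperfocal distance H = f²/(N·c) + f = 58²/(16 × 0.028) + 58 = 3364/0.448 + 58 ≈ 7566.9 mm ≈ 7.57 m.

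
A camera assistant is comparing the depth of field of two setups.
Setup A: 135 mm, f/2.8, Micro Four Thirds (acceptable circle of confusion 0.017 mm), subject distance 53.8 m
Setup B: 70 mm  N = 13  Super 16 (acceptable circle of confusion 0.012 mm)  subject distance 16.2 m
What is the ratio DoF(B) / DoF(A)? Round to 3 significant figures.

1.47

Setup A: H = 135²/(2.8×0.017) + 135 ≈ 383013.2 mm; DoF = Df − Dn = 62570 − 47186 ≈ 15384 mm.
Setup B: H = 70²/(13×0.012) + 70 ≈ 31480.3 mm; DoF = Df − Dn = 33301 − 10703 ≈ 22598 mm.
Ratio = 22598 / 15384 ≈ 1.47.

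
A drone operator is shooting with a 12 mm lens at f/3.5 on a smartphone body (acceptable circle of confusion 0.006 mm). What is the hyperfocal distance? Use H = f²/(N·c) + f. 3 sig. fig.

Hyperfocal distance H = f²/(N·c) + f = 12²/(3.5 × 0.006) + 12 = 144/0.021 + 12 ≈ 6869.1 mm ≈ 6.87 m.

6.87 m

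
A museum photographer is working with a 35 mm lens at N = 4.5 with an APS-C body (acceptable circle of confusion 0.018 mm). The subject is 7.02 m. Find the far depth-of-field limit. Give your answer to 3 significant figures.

13.0 m

Hyperfocal distance H = f²/(N·c) + f = 35²/(4.5 × 0.018) + 35 = 1225/0.081 + 35 ≈ 15158.5 mm ≈ 15.16 m.
Far limit Df = s·(H − f)/(H − s) = 7020 × (15158.5 − 35) / (15158.5 − 7020) = 7020 × 15123.5 / 8138.5 ≈ 13045 mm ≈ 13.0 m.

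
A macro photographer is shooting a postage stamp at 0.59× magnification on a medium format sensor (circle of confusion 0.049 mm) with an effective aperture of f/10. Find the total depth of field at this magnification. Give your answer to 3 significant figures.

2.82 mm

At magnification m, DoF ≈ 2·N_eff·c/m² = 2 × 10 × 0.049 / 0.59² = 0.98 / 0.3481 ≈ 2.82 mm.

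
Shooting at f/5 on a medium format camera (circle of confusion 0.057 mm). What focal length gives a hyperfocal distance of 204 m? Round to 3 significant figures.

241 mm

From H = f²/(N·c) + f, with f ≪ H: f ≈ √(H·N·c) = √(204000 × 5 × 0.057) = √58140 ≈ 241.1 mm.
The +f correction barely moves this — solving exactly, f² + N·c·f − N·c·H = 0 ⇒ f = (−N·c + √((N·c)² + 4·N·c·H))/2 = (−0.285 + √232560)/2 ≈ 240.98 mm, so f ≈ 241 mm.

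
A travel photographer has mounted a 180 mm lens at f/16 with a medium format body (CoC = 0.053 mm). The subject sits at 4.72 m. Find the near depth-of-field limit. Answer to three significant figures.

4.22 m

Hyperfocal distance H = f²/(N·c) + f = 180²/(16 × 0.053) + 180 = 32400/0.848 + 180 ≈ 38387.5 mm ≈ 38.39 m.
Near limit Dn = s·(H − f)/(H + s − 2f) = 4720 × (38387.5 − 180) / (38387.5 + 4720 − 2 × 180) = 4720 × 38207.5 / 42747.5 ≈ 4218.7 mm ≈ 4.22 m.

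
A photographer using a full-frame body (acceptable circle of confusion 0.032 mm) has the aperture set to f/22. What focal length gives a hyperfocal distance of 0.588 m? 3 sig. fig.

From H = f²/(N·c) + f, with f ≪ H: f ≈ √(H·N·c) = √(588 × 22 × 0.032) = √413.95 ≈ 20.35 mm.
Exact: f² + N·c·f − N·c·H = 0 ⇒ f = (−N·c + √((N·c)² + 4·N·c·H))/2 = (−0.704 + √1656.3)/2 ≈ 19.997 mm ≈ 20.0 mm.

20.0 mm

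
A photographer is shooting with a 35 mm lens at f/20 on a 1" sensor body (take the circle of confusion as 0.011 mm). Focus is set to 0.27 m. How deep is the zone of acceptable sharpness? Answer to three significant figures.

Hyperfocal distance H = f²/(N·c) + f = 35²/(20 × 0.011) + 35 = 1225/0.22 + 35 ≈ 5603.2 mm ≈ 5.603 m.
Near limit Dn = s·(H − f)/(H + s − 2f) = 270 × (5603.2 − 35) / (5603.2 + 270 − 2 × 35) = 270 × 5568.2 / 5803.2 ≈ 259.066 mm.
Far limit Df = s·(H − f)/(H − s) = 270 × (5603.2 − 35) / (5603.2 − 270) = 270 × 5568.2 / 5333.2 ≈ 281.897 mm.
Depth of field = Df − Dn = 281.897 − 259.066 ≈ 22.831 mm.

22.8 mm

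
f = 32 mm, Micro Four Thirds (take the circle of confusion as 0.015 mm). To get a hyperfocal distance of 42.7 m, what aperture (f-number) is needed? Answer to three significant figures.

Rearrange H = f²/(N·c) + f for N: N = f² / ((H − f)·c).
N = 32² / ((42700 − 32) × 0.015) = 1024 / 640.0 ≈ 1.60.

f/1.60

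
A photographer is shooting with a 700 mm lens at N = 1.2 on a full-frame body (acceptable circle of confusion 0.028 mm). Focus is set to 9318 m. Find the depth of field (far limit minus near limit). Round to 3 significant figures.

Hyperfocal distance H = f²/(N·c) + f = 700²/(1.2 × 0.028) + 700 = 490000/0.0336 + 700 ≈ 14584033.3 mm ≈ 14584 m.
Near limit Dn = s·(H − f)/(H + s − 2f) = 9318000 × (14584033.3 − 700) / (14584033.3 + 9318000 − 2 × 700) = 9318000 × 14583333.3 / 23900633.3 ≈ 5685519 mm.
Far limit Df = s·(H − f)/(H − s) = 9318000 × (14584033.3 − 700) / (14584033.3 − 9318000) = 9318000 × 14583333.3 / 5266033.3 ≈ 25804527 mm.
Depth of field = Df − Dn = 25804527 − 5685519 ≈ 20119008 mm ≈ 20100 m.

20100 m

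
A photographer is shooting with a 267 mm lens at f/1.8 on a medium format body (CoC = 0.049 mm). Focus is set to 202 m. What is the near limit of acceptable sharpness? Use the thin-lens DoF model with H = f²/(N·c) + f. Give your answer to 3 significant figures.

162 m

Hyperfocal distance H = f²/(N·c) + f = 267²/(1.8 × 0.049) + 267 = 71289/0.0882 + 267 ≈ 808532.3 mm ≈ 808.5 m.
Near limit Dn = s·(H − f)/(H + s − 2f) = 202000 × (808532.3 − 267) / (808532.3 + 202000 − 2 × 267) = 202000 × 808265.3 / 1009998.3 ≈ 161653 mm ≈ 162 m.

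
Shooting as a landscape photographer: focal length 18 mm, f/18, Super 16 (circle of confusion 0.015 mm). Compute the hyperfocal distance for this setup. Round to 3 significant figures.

Hyperfocal distance H = f²/(N·c) + f = 18²/(18 × 0.015) + 18 = 324/0.27 + 18 ≈ 1218.0 mm ≈ 1.22 m.

1.22 m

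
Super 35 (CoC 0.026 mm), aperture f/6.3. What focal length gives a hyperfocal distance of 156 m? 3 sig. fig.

From H = f²/(N·c) + f, with f ≪ H: f ≈ √(H·N·c) = √(156000 × 6.3 × 0.026) = √25553 ≈ 159.9 mm.
The +f correction barely moves this — solving exactly, f² + N·c·f − N·c·H = 0 ⇒ f = (−N·c + √((N·c)² + 4·N·c·H))/2 = (−0.1638 + √102211)/2 ≈ 159.77 mm, so f ≈ 160 mm.

160 mm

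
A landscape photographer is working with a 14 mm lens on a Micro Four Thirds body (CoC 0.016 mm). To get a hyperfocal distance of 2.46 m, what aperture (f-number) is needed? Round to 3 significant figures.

Rearrange H = f²/(N·c) + f for N: N = f² / ((H − f)·c).
N = 14² / ((2460 − 14) × 0.016) = 196 / 39.14 ≈ 5.01.

f/5.01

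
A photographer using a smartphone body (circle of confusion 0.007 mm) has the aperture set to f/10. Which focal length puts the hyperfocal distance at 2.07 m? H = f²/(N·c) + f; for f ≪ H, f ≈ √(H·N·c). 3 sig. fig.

12.0 mm

From H = f²/(N·c) + f, with f ≪ H: f ≈ √(H·N·c) = √(2070 × 10 × 0.007) = √144.90 ≈ 12.04 mm.
The +f correction barely moves this — solving exactly, f² + N·c·f − N·c·H = 0 ⇒ f = (−N·c + √((N·c)² + 4·N·c·H))/2 = (−0.07 + √579.60)/2 ≈ 12.002 mm, so f ≈ 12.0 mm.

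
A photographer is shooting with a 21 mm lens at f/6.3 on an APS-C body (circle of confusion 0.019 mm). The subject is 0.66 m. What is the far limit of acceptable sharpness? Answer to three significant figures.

Hyperfocal distance H = f²/(N·c) + f = 21²/(6.3 × 0.019) + 21 = 441/0.1197 + 21 ≈ 3705.2 mm ≈ 3.705 m.
Far limit Df = s·(H − f)/(H − s) = 660 × (3705.2 − 21) / (3705.2 − 660) = 660 × 3684.2 / 3045.2 ≈ 798.49 mm ≈ 0.798 m.

0.798 m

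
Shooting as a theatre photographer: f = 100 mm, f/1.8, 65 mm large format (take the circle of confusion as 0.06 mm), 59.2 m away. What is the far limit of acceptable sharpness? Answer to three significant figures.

164 m

Hyperfocal distance H = f²/(N·c) + f = 100²/(1.8 × 0.06) + 100 = 10000/0.108 + 100 ≈ 92692.6 mm ≈ 92.69 m.
Far limit Df = s·(H − f)/(H − s) = 59200 × (92692.6 − 100) / (92692.6 − 59200) = 59200 × 92592.6 / 33492.6 ≈ 163663 mm ≈ 164 m.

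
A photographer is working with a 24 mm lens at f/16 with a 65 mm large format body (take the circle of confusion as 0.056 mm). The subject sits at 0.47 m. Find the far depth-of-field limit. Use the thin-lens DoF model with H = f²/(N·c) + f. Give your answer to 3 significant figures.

Hyperfocal distance H = f²/(N·c) + f = 24²/(16 × 0.056) + 24 = 576/0.896 + 24 ≈ 666.9 mm ≈ 0.667 m.
Far limit Df = s·(H − f)/(H − s) = 470 × (666.9 − 24) / (666.9 − 470) = 470 × 642.9 / 196.9 ≈ 1534.8 mm ≈ 1.53 m.

1.53 m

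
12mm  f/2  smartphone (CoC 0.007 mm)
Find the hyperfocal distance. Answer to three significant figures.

10.3 m

Hyperfocal distance H = f²/(N·c) + f = 12²/(2 × 0.007) + 12 = 144/0.014 + 12 ≈ 10297.7 mm ≈ 10.3 m.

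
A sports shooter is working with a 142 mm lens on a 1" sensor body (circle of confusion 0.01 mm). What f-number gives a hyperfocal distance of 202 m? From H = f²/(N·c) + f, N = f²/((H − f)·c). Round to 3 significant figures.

f/9.99

Rearrange H = f²/(N·c) + f for N: N = f² / ((H − f)·c).
N = 142² / ((202000 − 142) × 0.01) = 20164 / 2019 ≈ 9.99.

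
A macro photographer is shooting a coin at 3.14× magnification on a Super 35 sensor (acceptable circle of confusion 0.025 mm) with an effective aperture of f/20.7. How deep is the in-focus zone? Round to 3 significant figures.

0.105 mm

At magnification m, DoF ≈ 2·N_eff·c/m² = 2 × 20.7 × 0.025 / 3.14² = 1.035 / 9.86 ≈ 0.105 mm.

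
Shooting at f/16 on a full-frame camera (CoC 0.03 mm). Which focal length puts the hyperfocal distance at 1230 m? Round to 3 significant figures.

From H = f²/(N·c) + f, with f ≪ H: f ≈ √(H·N·c) = √(1230000 × 16 × 0.03) = √590400 ≈ 768.4 mm.
The +f correction barely moves this — solving exactly, f² + N·c·f − N·c·H = 0 ⇒ f = (−N·c + √((N·c)² + 4·N·c·H))/2 = (−0.48 + √2361600)/2 ≈ 768.13 mm, so f ≈ 768 mm.

768 mm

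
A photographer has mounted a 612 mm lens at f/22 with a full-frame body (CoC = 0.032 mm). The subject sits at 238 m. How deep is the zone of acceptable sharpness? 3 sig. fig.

265 m

Hyperfocal distance H = f²/(N·c) + f = 612²/(22 × 0.032) + 612 = 374544/0.704 + 612 ≈ 532634.7 mm ≈ 532.6 m.
Near limit Dn = s·(H − f)/(H + s − 2f) = 238000 × (532634.7 − 612) / (532634.7 + 238000 − 2 × 612) = 238000 × 532022.7 / 769410.7 ≈ 164569 mm.
Far limit Df = s·(H − f)/(H − s) = 238000 × (532634.7 − 612) / (532634.7 − 238000) = 238000 × 532022.7 / 294634.7 ≈ 429757 mm.
Depth of field = Df − Dn = 429757 − 164569 ≈ 265188 mm ≈ 265 m.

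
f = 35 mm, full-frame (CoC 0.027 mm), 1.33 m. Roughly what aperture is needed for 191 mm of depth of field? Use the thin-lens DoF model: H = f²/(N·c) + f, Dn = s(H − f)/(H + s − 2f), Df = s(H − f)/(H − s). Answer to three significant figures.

Write h = H − f = f²/(N·c). The thin-lens limits are Dn = s·h/(h + (s−f)) and Df = s·h/(h − (s−f)), so DoF = Df − Dn = 2·s·(s−f)·h / (h² − (s−f)²).
That is a quadratic in h: DoF·h² − 2·s·(s−f)·h − DoF·(s−f)² = 0 ⇒ h = (s−f)·(s + √(s² + DoF²)) / DoF = 1295 × (1330 + √(1330² + 191²)) / 191 = 1295 × (1330 + 1343.64) / 191 ≈ 18128 mm.
Then N = f²/(c·h) = 35² / (0.027 × 18128) = 1225 / 489.44 ≈ 2.50.

f/2.50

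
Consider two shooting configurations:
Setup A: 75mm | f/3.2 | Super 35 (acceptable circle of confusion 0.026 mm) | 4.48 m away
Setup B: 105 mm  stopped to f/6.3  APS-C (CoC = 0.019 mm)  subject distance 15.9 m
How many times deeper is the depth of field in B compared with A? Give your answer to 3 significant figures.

Setup A: H = 75²/(3.2×0.026) + 75 ≈ 67683.2 mm; DoF = Df − Dn = 4792.24 − 4205.96 ≈ 586.28 mm.
Setup B: H = 105²/(6.3×0.019) + 105 ≈ 92210.3 mm; DoF = Df − Dn = 19191.0 − 13572.5 ≈ 5618.5 mm.
Ratio = 5618.5 / 586.28 ≈ 9.58.

9.58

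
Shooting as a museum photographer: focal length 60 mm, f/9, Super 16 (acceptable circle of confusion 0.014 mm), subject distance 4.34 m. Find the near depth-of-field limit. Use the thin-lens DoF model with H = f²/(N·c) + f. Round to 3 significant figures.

Hyperfocal distance H = f²/(N·c) + f = 60²/(9 × 0.014) + 60 = 3600/0.126 + 60 ≈ 28631.4 mm ≈ 28.63 m.
Near limit Dn = s·(H − f)/(H + s − 2f) = 4340 × (28631.4 − 60) / (28631.4 + 4340 − 2 × 60) = 4340 × 28571.4 / 32851.4 ≈ 3774.6 mm ≈ 3.77 m.

3.77 m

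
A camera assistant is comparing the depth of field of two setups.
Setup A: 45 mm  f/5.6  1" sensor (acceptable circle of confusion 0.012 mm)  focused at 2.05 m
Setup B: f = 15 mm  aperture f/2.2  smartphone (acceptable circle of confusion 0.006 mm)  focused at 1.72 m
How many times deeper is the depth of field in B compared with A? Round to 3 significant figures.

Setup A: H = 45²/(5.6×0.012) + 45 ≈ 30178.9 mm; DoF = Df − Dn = 2196.12 − 1922.11 ≈ 274.01 mm.
Setup B: H = 15²/(2.2×0.006) + 15 ≈ 17060.5 mm; DoF = Df − Dn = 1911.17 − 1563.60 ≈ 347.57 mm.
Ratio = 347.57 / 274.01 ≈ 1.27.

1.27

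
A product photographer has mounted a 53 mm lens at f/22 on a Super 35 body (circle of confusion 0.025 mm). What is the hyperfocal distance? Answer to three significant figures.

5.16 m

Hyperfocal distance H = f²/(N·c) + f = 53²/(22 × 0.025) + 53 = 2809/0.55 + 53 ≈ 5160.3 mm ≈ 5.16 m.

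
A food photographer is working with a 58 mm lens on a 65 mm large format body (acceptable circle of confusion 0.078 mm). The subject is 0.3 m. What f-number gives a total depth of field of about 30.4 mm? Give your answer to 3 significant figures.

Write h = H − f = f²/(N·c). The thin-lens limits are Dn = s·h/(h + (s−f)) and Df = s·h/(h − (s−f)), so DoF = Df − Dn = 2·s·(s−f)·h / (h² − (s−f)²).
That is a quadratic in h: DoF·h² − 2·s·(s−f)·h − DoF·(s−f)² = 0 ⇒ h = (s−f)·(s + √(s² + DoF²)) / DoF = 242 × (300 + √(300² + 30.4²)) / 30.4 = 242 × (300 + 301.536) / 30.4 ≈ 4788.5 mm.
Then N = f²/(c·h) = 58² / (0.078 × 4788.5) = 3364 / 373.51 ≈ 9.01.

f/9.01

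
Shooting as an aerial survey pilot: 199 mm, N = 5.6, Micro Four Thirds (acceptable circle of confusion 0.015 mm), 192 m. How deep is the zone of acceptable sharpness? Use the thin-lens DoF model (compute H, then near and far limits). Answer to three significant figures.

Hyperfocal distance H = f²/(N·c) + f = 199²/(5.6 × 0.015) + 199 = 39601/0.084 + 199 ≈ 471639.5 mm ≈ 471.6 m.
Near limit Dn = s·(H − f)/(H + s − 2f) = 192000 × (471639.5 − 199) / (471639.5 + 192000 − 2 × 199) = 192000 × 471440.5 / 663241.5 ≈ 136476 mm.
Far limit Df = s·(H − f)/(H − s) = 192000 × (471639.5 − 199) / (471639.5 − 192000) = 192000 × 471440.5 / 279639.5 ≈ 323690 mm.
Depth of field = Df − Dn = 323690 − 136476 ≈ 187214 mm ≈ 187 m.

187 m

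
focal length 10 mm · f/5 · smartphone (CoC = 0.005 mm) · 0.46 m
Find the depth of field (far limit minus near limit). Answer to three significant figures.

Hyperfocal distance H = f²/(N·c) + f = 10²/(5 × 0.005) + 10 = 100/0.025 + 10 ≈ 4010.0 mm ≈ 4.010 m.
Near limit Dn = s·(H − f)/(H + s − 2f) = 460 × (4010.0 − 10) / (4010.0 + 460 − 2 × 10) = 460 × 4000.0 / 4450.0 ≈ 413.48 mm.
Far limit Df = s·(H − f)/(H − s) = 460 × (4010.0 − 10) / (4010.0 − 460) = 460 × 4000.0 / 3550.0 ≈ 518.31 mm.
Depth of field = Df − Dn = 518.31 − 413.48 ≈ 104.83 mm.

105 mm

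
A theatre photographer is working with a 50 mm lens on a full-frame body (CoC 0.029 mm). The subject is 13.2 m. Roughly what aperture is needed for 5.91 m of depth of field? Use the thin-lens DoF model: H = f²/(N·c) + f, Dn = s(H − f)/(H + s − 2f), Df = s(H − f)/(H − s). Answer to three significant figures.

Write h = H − f = f²/(N·c). The thin-lens limits are Dn = s·h/(h + (s−f)) and Df = s·h/(h − (s−f)), so DoF = Df − Dn = 2·s·(s−f)·h / (h² − (s−f)²).
That is a quadratic in h: DoF·h² − 2·s·(s−f)·h − DoF·(s−f)² = 0 ⇒ h = (s−f)·(s + √(s² + DoF²)) / DoF = 13150 × (13200 + √(13200² + 5910²)) / 5910 = 13150 × (13200 + 14462.6) / 5910 ≈ 61551 mm.
Then N = f²/(c·h) = 50² / (0.029 × 61551) = 2500 / 1785.0 ≈ 1.40.

f/1.40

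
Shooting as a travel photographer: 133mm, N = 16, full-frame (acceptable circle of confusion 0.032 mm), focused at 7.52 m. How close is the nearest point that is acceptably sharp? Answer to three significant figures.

6.20 m

Hyperfocal distance H = f²/(N·c) + f = 133²/(16 × 0.032) + 133 = 17689/0.512 + 133 ≈ 34681.8 mm ≈ 34.68 m.
Near limit Dn = s·(H − f)/(H + s − 2f) = 7520 × (34681.8 − 133) / (34681.8 + 7520 − 2 × 133) = 7520 × 34548.8 / 41935.8 ≈ 6195.4 mm ≈ 6.20 m.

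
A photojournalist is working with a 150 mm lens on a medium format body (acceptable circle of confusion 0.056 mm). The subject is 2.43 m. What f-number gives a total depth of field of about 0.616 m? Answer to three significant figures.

f/22

Write h = H − f = f²/(N·c). The thin-lens limits are Dn = s·h/(h + (s−f)) and Df = s·h/(h − (s−f)), so DoF = Df − Dn = 2·s·(s−f)·h / (h² − (s−f)²).
That is a quadratic in h: DoF·h² − 2·s·(s−f)·h − DoF·(s−f)² = 0 ⇒ h = (s−f)·(s + √(s² + DoF²)) / DoF = 2280 × (2430 + √(2430² + 616²)) / 616 = 2280 × (2430 + 2506.86) / 616 ≈ 18273 mm.
Then N = f²/(c·h) = 150² / (0.056 × 18273) = 22500 / 1023.3 ≈ 22.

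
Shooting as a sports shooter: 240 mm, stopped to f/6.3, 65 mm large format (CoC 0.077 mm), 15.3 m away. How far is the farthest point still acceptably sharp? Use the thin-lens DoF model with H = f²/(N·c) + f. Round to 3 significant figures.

17.5 m

Hyperfocal distance H = f²/(N·c) + f = 240²/(6.3 × 0.077) + 240 = 57600/0.4851 + 240 ≈ 118978.4 mm ≈ 119.0 m.
Far limit Df = s·(H − f)/(H − s) = 15300 × (118978.4 − 240) / (118978.4 − 15300) = 15300 × 118738.4 / 103678.4 ≈ 17522 mm ≈ 17.5 m.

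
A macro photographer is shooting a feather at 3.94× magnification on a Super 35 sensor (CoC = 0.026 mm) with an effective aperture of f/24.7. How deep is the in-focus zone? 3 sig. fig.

0.0827 mm

At magnification m, DoF ≈ 2·N_eff·c/m² = 2 × 24.7 × 0.026 / 3.94² = 1.284 / 15.52 ≈ 0.0827 mm.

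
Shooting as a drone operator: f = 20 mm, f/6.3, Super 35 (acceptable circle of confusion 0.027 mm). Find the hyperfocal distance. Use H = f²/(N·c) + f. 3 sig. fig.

2.37 m

Hyperfocal distance H = f²/(N·c) + f = 20²/(6.3 × 0.027) + 20 = 400/0.1701 + 20 ≈ 2371.6 mm ≈ 2.37 m.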